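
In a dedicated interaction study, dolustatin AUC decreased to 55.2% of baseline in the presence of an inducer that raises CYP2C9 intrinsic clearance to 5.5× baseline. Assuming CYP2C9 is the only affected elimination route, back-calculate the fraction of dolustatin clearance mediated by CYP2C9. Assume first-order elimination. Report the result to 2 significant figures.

0.18

Write x for the fraction cleared via CYP2C9. The observed AUC change means clearance rose to 1/0.552 = 1.812 of baseline.
Setting x·5.5 + (1 − x) = 1.812 and solving: x = (1.812 − 1)/(5.5 − 1) = 0.18.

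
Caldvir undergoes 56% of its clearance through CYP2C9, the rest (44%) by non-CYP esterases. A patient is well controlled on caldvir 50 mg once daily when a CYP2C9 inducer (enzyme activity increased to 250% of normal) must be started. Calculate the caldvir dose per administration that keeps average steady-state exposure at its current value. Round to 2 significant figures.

The CYP2C9 pathway (56% of clearance) increases to 2.5× activity: 0.56 × 2.5 = 1.4.
Non-CYP routes (44%) are unchanged.
Relative clearance = 1.4 + 0.44 = 1.84.
Css,avg = (dose rate)/CL, so holding Css fixed requires dose ∝ CL: 50 × 1.84 = 92 mg.

92 mg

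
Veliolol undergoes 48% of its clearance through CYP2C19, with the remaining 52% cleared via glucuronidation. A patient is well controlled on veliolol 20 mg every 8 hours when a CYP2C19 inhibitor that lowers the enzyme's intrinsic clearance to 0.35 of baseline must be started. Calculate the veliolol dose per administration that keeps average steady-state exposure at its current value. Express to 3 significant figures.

13.8 mg

The CYP2C19 pathway (48% of clearance) is reduced to 0.35× activity: 0.48 × 0.35 = 0.168.
Non-CYP routes (52%) are unchanged.
New clearance relative to baseline: 0.168 + 0.52 = 0.688.
To maintain the same steady-state level, dose must scale with clearance: new dose = 20 × 0.688 = 13.8 mg.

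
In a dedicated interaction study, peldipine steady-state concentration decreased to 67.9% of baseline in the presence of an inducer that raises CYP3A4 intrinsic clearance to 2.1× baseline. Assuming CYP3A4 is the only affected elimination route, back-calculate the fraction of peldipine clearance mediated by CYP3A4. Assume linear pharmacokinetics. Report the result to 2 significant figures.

0.43

CL'/CL = 1 / 0.679 = 1.473
2.1·fm + (1 − fm) = 1.473
fm = (1.473 − 1) / (2.1 − 1) = 0.43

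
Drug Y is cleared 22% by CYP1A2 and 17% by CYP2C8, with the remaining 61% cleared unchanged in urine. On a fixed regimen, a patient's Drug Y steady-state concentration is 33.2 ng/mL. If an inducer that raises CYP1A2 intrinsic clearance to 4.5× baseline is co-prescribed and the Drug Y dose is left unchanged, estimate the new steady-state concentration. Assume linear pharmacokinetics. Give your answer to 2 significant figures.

The CYP1A2 pathway (22% of clearance) is boosted to 4.5× activity: 0.22 × 4.5 = 0.99.
CYP2C8 (17%) and the residual 61% are unaffected.
Relative clearance = 0.99 + 0.17 + 0.61 = 1.77.
New steady-state concentration = baseline ÷ relative clearance = 33.2 / 1.77 = 19 ng/mL.

19 ng/mL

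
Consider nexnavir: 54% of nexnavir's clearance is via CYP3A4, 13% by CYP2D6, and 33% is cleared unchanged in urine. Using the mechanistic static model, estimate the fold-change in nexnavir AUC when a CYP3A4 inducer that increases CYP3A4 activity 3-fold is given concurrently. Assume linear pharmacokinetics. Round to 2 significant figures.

The CYP3A4 pathway (54% of clearance) rises to 3× activity: 0.54 × 3 = 1.62.
CYP2D6 (13%) and the residual 33% are unaffected.
CL_new/CL_old = 1.62 + 0.13 + 0.33 = 2.08.
AUC ratio = CL_old/CL_new = 1 / 2.08 = 0.48.

0.48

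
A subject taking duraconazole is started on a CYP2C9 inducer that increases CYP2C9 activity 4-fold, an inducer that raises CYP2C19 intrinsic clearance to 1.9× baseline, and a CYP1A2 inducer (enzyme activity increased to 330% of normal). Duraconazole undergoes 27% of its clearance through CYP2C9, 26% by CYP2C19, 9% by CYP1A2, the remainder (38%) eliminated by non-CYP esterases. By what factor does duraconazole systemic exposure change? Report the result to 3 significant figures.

The CYP2C9 pathway (27% of clearance) rises to 4× activity: 0.27 × 4 = 1.08.
The CYP2C19 pathway (26% of clearance) increases to 1.9× activity: 0.26 × 1.9 = 0.494.
The CYP1A2 pathway (9% of clearance) increases to 3.3× activity: 0.09 × 3.3 = 0.297.
Non-CYP routes (38%) are unchanged.
New clearance relative to baseline: 1.08 + 0.494 + 0.297 + 0.38 = 2.251.
Because systemic exposure varies inversely with clearance, the combined effect is 1 / 2.251 = 0.444.

0.444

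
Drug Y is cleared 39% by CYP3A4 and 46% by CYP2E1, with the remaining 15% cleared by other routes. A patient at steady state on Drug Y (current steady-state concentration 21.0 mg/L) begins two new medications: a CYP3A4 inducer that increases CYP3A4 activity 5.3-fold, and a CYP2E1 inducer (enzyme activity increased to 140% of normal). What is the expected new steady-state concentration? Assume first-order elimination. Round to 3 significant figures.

CYP3A4: 0.39 × 5.3 = 2.067
CYP2E1: 0.46 × 1.4 = 0.644
Other: 0.15 (unchanged)
CL_new/CL_old = 2.067 + 0.644 + 0.15 = 2.861.
New steady-state concentration = 21.0 / 2.861 = 7.34 mg/L (concentration scales inversely with clearance).

7.34 mg/L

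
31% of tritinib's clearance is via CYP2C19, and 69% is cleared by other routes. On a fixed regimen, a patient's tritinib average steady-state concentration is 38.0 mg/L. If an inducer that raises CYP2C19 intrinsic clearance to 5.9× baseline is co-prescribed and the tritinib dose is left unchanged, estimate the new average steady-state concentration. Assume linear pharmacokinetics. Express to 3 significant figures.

15.1 mg/L

The CYP2C19 pathway (31% of clearance) rises to 5.9× activity: 0.31 × 5.9 = 1.829.
The remaining 69% of clearance is unaffected.
Relative clearance = 1.829 + 0.69 = 2.519.
Average steady-state concentration ∝ 1/CL, so new value = 38.0 / 2.519 = 15.1 mg/L.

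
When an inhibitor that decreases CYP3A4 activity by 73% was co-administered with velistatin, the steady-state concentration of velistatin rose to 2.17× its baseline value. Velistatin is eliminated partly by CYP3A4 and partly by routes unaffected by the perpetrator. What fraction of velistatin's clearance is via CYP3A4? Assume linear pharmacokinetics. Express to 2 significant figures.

Write x for the fraction cleared via CYP3A4. The observed steady-state concentration change means clearance fell to 1/2.17 = 0.4608 of baseline.
Setting x·0.27 + (1 − x) = 0.4608 and solving: x = (0.4608 − 1)/(0.27 − 1) = 0.74.

0.74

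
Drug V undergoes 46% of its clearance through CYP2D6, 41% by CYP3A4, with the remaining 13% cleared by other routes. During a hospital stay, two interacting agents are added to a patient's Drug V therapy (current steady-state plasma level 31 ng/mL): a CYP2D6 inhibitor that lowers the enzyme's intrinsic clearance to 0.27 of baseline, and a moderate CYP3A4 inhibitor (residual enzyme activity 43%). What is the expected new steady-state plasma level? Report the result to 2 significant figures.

72 ng/mL

The CYP2D6 pathway (46% of clearance) falls to 0.27× activity: 0.46 × 0.27 = 0.1242.
The CYP3A4 pathway (41% of clearance) falls to 0.43× activity: 0.41 × 0.43 = 0.1763.
The remaining 13% of clearance is unaffected.
Relative clearance = 0.1242 + 0.1763 + 0.13 = 0.4305.
Dividing the baseline by the relative clearance: 31 / 0.4305 = 72 ng/mL.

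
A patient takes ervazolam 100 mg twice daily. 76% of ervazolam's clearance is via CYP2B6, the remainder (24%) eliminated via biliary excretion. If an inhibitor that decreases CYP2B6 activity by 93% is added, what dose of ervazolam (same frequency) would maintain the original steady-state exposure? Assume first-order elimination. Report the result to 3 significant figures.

The CYP2B6 pathway (76% of clearance) drops to 0.07× activity: 0.76 × 0.07 = 0.0532.
Non-CYP routes (24%) are unchanged.
New clearance relative to baseline: 0.0532 + 0.24 = 0.2932.
Exposure is unchanged when dose changes in proportion to clearance. New dose = 100 mg × 0.2932 = 29.3 mg.

29.3 mg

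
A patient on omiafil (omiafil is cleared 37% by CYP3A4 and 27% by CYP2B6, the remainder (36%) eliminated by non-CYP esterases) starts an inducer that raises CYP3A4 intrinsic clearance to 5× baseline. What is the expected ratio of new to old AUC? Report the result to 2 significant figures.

The CYP3A4 pathway (37% of clearance) increases to 5× activity: 0.37 × 5 = 1.85.
CYP2B6 (27%) and the residual 36% are unaffected.
CL_new/CL_old = 1.85 + 0.27 + 0.36 = 2.48.
Since AUC ∝ 1/CL, the ratio is 1 / 2.48 = 0.40.

0.40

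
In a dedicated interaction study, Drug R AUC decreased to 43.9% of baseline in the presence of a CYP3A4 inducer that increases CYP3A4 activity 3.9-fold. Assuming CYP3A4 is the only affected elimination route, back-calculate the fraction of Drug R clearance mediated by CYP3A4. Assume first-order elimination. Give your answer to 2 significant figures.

0.44

Call the CYP3A4 fraction fm. After the interaction, CL_new/CL_old = fm × 3.9 + (1 − fm).
AUC ratio = 1 / (new CL fraction), so new CL fraction = 1 / 0.439 = 2.278.
fm × 3.9 + 1 − fm = 2.278  ⇒  fm × (3.9 − 1) = 1.278  ⇒  fm = 0.44.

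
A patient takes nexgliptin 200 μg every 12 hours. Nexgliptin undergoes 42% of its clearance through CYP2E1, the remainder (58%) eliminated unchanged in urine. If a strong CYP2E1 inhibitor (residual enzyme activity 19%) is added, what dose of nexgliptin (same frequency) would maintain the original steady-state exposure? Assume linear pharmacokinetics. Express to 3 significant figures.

The CYP2E1 pathway (42% of clearance) is reduced to 0.19× activity: 0.42 × 0.19 = 0.0798.
Non-CYP routes (58%) are unchanged.
Relative clearance = 0.0798 + 0.58 = 0.6598.
Exposure is unchanged when dose changes in proportion to clearance. New dose = 200 μg × 0.6598 = 132 μg.

132 μg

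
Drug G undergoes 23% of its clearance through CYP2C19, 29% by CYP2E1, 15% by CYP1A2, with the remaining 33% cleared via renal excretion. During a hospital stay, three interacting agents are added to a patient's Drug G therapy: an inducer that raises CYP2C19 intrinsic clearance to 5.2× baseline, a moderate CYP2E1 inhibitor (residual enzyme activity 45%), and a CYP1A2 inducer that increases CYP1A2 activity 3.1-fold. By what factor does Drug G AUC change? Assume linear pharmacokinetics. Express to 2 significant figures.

0.47

CYP2C19: 0.23 × 5.2 = 1.196
CYP2E1: 0.29 × 0.45 = 0.1305
CYP1A2: 0.15 × 3.1 = 0.465
Other: 0.33 (unchanged)
CL_new/CL_old = 1.196 + 0.1305 + 0.465 + 0.33 = 2.1215.
Because AUC varies inversely with clearance, the combined effect is 1 / 2.1215 = 0.47.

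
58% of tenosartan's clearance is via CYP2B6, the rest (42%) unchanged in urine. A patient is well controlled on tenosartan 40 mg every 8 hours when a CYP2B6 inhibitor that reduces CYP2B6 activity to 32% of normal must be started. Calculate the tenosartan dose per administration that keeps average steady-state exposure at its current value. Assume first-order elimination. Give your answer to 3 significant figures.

The CYP2B6 pathway (58% of clearance) falls to 0.32× activity: 0.58 × 0.32 = 0.1856.
The remaining 42% of clearance is unaffected.
Relative clearance = 0.1856 + 0.42 = 0.6056.
Css,avg = (dose rate)/CL, so holding Css fixed requires dose ∝ CL: 40 × 0.6056 = 24.2 mg.

24.2 mg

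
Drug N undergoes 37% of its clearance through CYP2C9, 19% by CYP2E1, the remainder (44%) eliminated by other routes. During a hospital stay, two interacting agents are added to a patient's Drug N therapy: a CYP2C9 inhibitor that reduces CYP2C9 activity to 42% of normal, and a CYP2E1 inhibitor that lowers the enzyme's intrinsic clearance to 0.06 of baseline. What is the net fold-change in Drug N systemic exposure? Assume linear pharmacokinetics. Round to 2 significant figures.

The CYP2C9 pathway (37% of clearance) is reduced to 0.42× activity: 0.37 × 0.42 = 0.1554.
The CYP2E1 pathway (19% of clearance) is reduced to 0.06× activity: 0.19 × 0.06 = 0.0114.
Non-CYP routes (44%) are unchanged.
CL_new/CL_old = 0.1554 + 0.0114 + 0.44 = 0.6068.
Because systemic exposure varies inversely with clearance, the combined effect is 1 / 0.6068 = 1.6.

1.6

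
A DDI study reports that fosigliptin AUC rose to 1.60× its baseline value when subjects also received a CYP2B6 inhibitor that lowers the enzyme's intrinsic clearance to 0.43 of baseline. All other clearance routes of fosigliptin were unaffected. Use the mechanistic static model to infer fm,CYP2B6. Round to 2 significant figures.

0.66

Let x = fm,CYP2B6. Because AUC ∝ 1/CL, relative clearance fell to 1/1.60 = 0.625.
Only the CYP2B6 route changed, so 0.625 = x·0.43 + (1 − x), giving x = 0.66.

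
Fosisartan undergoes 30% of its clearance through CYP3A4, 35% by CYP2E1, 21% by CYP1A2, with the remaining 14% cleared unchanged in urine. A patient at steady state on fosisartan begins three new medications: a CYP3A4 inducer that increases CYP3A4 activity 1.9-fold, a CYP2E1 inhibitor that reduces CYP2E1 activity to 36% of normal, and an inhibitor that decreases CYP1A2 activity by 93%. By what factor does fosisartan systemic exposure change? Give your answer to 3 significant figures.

1.18

The CYP3A4 pathway (30% of clearance) is boosted to 1.9× activity: 0.3 × 1.9 = 0.57.
The CYP2E1 pathway (35% of clearance) drops to 0.36× activity: 0.35 × 0.36 = 0.126.
The CYP1A2 pathway (21% of clearance) falls to 0.07× activity: 0.21 × 0.07 = 0.0147.
The remaining 14% of clearance is unaffected.
New clearance relative to baseline: 0.57 + 0.126 + 0.0147 + 0.14 = 0.8507.
Net systemic exposure ratio = 1 / 0.8507 = 1.18.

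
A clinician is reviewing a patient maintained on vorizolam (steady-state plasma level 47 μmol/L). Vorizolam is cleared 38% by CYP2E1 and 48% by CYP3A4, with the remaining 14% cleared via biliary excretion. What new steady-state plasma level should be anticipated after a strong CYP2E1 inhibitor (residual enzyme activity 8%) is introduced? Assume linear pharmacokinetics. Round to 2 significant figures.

72 μmol/L

CYP2E1: 0.38 × 0.08 = 0.0304
CYP3A4: 0.48 (unchanged)
Other: 0.14 (unchanged)
New clearance relative to baseline: 0.0304 + 0.48 + 0.14 = 0.6504.
Steady-state plasma level ∝ 1/CL, so new value = 47 / 0.6504 = 72 μmol/L.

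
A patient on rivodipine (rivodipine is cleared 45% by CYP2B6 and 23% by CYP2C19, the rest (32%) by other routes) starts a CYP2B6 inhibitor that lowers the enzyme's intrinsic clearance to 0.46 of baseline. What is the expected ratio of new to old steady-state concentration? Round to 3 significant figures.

CYP2B6: 0.45 × 0.46 = 0.207
CYP2C19: 0.23 (unchanged)
Other: 0.32 (unchanged)
CL_new/CL_old = 0.207 + 0.23 + 0.32 = 0.757.
Steady-state concentration ratio = CL_old/CL_new = 1 / 0.757 = 1.32.

1.32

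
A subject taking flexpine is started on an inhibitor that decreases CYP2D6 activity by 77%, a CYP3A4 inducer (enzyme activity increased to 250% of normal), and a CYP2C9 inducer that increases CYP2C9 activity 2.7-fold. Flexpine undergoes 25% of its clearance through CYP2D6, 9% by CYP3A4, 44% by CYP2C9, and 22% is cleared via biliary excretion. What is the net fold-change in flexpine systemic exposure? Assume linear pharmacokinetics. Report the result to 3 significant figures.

0.592

The CYP2D6 pathway (25% of clearance) drops to 0.23× activity: 0.25 × 0.23 = 0.0575.
The CYP3A4 pathway (9% of clearance) is boosted to 2.5× activity: 0.09 × 2.5 = 0.225.
The CYP2C9 pathway (44% of clearance) is boosted to 2.7× activity: 0.44 × 2.7 = 1.188.
Non-CYP routes (22%) are unchanged.
CL_new/CL_old = 0.0575 + 0.225 + 1.188 + 0.22 = 1.6905.
Because systemic exposure varies inversely with clearance, the combined effect is 1 / 1.6905 = 0.592.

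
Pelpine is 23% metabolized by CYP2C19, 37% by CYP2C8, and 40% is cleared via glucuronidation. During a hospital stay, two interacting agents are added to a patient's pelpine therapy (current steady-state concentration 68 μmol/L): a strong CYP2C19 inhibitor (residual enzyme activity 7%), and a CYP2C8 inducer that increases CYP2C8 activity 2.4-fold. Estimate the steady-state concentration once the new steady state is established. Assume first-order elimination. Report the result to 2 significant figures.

52 μmol/L

The CYP2C19 pathway (23% of clearance) falls to 0.07× activity: 0.23 × 0.07 = 0.0161.
The CYP2C8 pathway (37% of clearance) increases to 2.4× activity: 0.37 × 2.4 = 0.888.
The remaining 40% of clearance is unaffected.
New clearance relative to baseline: 0.0161 + 0.888 + 0.4 = 1.3041.
New steady-state concentration = 68 / 1.3041 = 52 μmol/L (concentration scales inversely with clearance).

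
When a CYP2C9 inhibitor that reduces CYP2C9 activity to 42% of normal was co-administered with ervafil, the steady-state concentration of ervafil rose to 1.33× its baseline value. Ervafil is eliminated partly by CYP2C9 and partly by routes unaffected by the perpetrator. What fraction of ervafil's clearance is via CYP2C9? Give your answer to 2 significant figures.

Let fm be the CYP2C9 fraction. New clearance relative to baseline = fm × 0.42 + (1 − fm).
Steady-state concentration ratio = 1 / (new CL fraction), so new CL fraction = 1 / 1.33 = 0.7519.
fm × 0.42 + 1 − fm = 0.7519  ⇒  fm × (0.42 − 1) = −0.2481  ⇒  fm = 0.43.

0.43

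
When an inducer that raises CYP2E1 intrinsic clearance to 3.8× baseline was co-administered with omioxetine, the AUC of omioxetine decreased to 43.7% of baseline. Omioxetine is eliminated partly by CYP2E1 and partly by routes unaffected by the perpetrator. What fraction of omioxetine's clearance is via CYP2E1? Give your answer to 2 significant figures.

0.46

CL'/CL = 1 / 0.437 = 2.288
3.8·fm + (1 − fm) = 2.288
fm = (2.288 − 1) / (3.8 − 1) = 0.46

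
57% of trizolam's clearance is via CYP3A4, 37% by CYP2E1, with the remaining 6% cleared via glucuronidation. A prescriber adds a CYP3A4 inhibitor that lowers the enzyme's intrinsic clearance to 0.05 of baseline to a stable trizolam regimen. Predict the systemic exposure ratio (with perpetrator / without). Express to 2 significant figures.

The CYP3A4 pathway (57% of clearance) falls to 0.05× activity: 0.57 × 0.05 = 0.0285.
CYP2E1 (37%) and the residual 6% are unaffected.
Relative clearance = 0.0285 + 0.37 + 0.06 = 0.4585.
Systemic exposure ratio = CL_old/CL_new = 1 / 0.4585 = 2.2.

2.2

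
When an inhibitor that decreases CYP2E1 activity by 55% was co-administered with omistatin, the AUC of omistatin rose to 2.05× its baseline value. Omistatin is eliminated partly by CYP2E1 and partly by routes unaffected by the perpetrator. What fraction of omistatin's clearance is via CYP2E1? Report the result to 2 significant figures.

0.93

CL'/CL = 1 / 2.05 = 0.4878
0.45·fm + (1 − fm) = 0.4878
fm = (0.4878 − 1) / (0.45 − 1) = 0.93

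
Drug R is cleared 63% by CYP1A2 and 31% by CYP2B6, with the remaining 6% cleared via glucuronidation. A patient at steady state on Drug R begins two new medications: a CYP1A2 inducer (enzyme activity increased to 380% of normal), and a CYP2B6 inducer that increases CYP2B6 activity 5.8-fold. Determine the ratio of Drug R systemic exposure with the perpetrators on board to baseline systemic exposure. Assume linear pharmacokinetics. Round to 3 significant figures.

0.235

The CYP1A2 pathway (63% of clearance) rises to 3.8× activity: 0.63 × 3.8 = 2.394.
The CYP2B6 pathway (31% of clearance) increases to 5.8× activity: 0.31 × 5.8 = 1.798.
Non-CYP routes (6%) are unchanged.
Relative clearance = 2.394 + 1.798 + 0.06 = 4.252.
Net systemic exposure ratio = 1 / 4.252 = 0.235.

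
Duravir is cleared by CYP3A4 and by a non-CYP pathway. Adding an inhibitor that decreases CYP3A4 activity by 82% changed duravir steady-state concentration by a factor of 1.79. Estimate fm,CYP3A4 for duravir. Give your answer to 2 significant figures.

CL'/CL = 1 / 1.79 = 0.5587
0.18·fm + (1 − fm) = 0.5587
fm = (0.5587 − 1) / (0.18 − 1) = 0.54

0.54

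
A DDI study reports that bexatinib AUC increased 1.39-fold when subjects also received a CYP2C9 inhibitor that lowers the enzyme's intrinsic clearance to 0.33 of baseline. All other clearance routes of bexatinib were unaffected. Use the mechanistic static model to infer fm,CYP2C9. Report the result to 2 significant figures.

Let fm be the CYP2C9 fraction. New clearance relative to baseline = fm × 0.33 + (1 − fm).
AUC ratio = 1 / (new CL fraction), so new CL fraction = 1 / 1.39 = 0.7194.
fm × 0.33 + 1 − fm = 0.7194  ⇒  fm × (0.33 − 1) = −0.2806  ⇒  fm = 0.42.

0.42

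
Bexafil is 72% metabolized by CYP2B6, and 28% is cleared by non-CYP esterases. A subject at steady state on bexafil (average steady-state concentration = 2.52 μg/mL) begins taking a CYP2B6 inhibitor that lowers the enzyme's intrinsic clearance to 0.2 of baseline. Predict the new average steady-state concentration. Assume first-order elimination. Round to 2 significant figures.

5.9 μg/mL

CYP2B6: 0.72 × 0.2 = 0.144
Other: 0.28 (unchanged)
Relative clearance = 0.144 + 0.28 = 0.424.
Average steady-state concentration ∝ 1/CL, so new value = 2.52 / 0.424 = 5.9 μg/mL.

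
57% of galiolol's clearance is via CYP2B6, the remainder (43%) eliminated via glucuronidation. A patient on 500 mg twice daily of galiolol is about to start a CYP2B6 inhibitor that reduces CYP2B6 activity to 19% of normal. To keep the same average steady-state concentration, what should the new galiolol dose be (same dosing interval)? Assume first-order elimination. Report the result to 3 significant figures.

CYP2B6: 0.57 × 0.19 = 0.1083
Other: 0.43 (unchanged)
New clearance relative to baseline: 0.1083 + 0.43 = 0.5383.
Css,avg = (dose rate)/CL, so holding Css fixed requires dose ∝ CL: 500 × 0.5383 = 269 mg.

269 mg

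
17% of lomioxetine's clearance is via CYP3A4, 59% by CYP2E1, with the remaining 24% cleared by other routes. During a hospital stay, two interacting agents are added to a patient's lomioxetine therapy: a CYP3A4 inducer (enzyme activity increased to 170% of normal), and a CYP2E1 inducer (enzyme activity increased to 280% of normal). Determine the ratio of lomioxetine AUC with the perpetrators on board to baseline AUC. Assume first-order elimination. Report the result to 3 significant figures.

CYP3A4: 0.17 × 1.7 = 0.289
CYP2E1: 0.59 × 2.8 = 1.652
Other: 0.24 (unchanged)
CL_new/CL_old = 0.289 + 1.652 + 0.24 = 2.181.
Net AUC ratio = 1 / 2.181 = 0.459.

0.459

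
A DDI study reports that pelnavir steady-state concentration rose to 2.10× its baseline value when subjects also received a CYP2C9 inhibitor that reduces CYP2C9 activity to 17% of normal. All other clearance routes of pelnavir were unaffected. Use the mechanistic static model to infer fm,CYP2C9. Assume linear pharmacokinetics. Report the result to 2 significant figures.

0.63

CL'/CL = 1 / 2.10 = 0.4762
0.17·fm + (1 − fm) = 0.4762
fm = (0.4762 − 1) / (0.17 − 1) = 0.63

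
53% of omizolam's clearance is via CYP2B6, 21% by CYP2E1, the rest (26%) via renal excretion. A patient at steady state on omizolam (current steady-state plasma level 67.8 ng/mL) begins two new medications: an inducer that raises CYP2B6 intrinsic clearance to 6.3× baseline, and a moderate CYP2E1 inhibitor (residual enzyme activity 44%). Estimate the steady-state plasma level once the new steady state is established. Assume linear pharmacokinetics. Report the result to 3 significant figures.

CYP2B6: 0.53 × 6.3 = 3.339
CYP2E1: 0.21 × 0.44 = 0.0924
Other: 0.26 (unchanged)
New clearance relative to baseline: 3.339 + 0.0924 + 0.26 = 3.6914.
Steady-state plasma level ∝ 1/CL: new value = 67.8 / 3.6914 = 18.4 ng/mL.

18.4 ng/mL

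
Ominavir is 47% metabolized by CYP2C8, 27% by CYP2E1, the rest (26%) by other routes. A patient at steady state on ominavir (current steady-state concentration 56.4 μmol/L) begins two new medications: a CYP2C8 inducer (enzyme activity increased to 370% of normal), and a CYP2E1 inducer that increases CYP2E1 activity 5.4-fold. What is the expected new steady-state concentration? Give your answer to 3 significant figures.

The CYP2C8 pathway (47% of clearance) is boosted to 3.7× activity: 0.47 × 3.7 = 1.739.
The CYP2E1 pathway (27% of clearance) increases to 5.4× activity: 0.27 × 5.4 = 1.458.
The remaining 26% of clearance is unaffected.
Relative clearance = 1.739 + 1.458 + 0.26 = 3.457.
Steady-state concentration ∝ 1/CL: new value = 56.4 / 3.457 = 16.3 μmol/L.

16.3 μmol/L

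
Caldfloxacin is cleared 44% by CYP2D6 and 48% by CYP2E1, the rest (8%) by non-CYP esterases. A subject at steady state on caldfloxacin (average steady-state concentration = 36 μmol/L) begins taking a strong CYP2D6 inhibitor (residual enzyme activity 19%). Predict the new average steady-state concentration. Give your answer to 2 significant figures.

56 μmol/L

CYP2D6: 0.44 × 0.19 = 0.0836
CYP2E1: 0.48 (unchanged)
Other: 0.08 (unchanged)
CL_new/CL_old = 0.0836 + 0.48 + 0.08 = 0.6436.
New average steady-state concentration = baseline ÷ relative clearance = 36 / 0.6436 = 56 μmol/L.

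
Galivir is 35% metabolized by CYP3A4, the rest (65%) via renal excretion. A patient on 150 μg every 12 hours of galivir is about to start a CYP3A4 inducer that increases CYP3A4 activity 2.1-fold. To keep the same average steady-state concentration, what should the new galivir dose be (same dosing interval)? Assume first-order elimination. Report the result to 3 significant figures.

208 μg

CYP3A4: 0.35 × 2.1 = 0.735
Other: 0.65 (unchanged)
Relative clearance = 0.735 + 0.65 = 1.385.
Exposure is unchanged when dose changes in proportion to clearance. New dose = 150 μg × 1.385 = 208 μg.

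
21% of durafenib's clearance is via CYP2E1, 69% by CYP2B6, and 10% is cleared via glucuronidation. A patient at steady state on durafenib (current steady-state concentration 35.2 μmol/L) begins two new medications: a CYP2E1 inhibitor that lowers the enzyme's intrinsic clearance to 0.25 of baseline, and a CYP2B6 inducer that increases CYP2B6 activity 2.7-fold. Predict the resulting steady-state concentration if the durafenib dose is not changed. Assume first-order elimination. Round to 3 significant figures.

17.5 μmol/L

The CYP2E1 pathway (21% of clearance) falls to 0.25× activity: 0.21 × 0.25 = 0.0525.
The CYP2B6 pathway (69% of clearance) rises to 2.7× activity: 0.69 × 2.7 = 1.863.
Non-CYP routes (10%) are unchanged.
New clearance relative to baseline: 0.0525 + 1.863 + 0.1 = 2.0155.
Dividing the baseline by the relative clearance: 35.2 / 2.0155 = 17.5 μmol/L.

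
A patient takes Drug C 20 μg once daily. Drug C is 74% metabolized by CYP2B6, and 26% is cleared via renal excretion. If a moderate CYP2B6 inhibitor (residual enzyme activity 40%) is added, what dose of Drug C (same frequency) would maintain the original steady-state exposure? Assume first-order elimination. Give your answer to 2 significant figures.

The CYP2B6 pathway (74% of clearance) drops to 0.4× activity: 0.74 × 0.4 = 0.296.
The remaining 26% of clearance is unaffected.
New clearance relative to baseline: 0.296 + 0.26 = 0.556.
Exposure is unchanged when dose changes in proportion to clearance. New dose = 20 μg × 0.556 = 11 μg.

11 μg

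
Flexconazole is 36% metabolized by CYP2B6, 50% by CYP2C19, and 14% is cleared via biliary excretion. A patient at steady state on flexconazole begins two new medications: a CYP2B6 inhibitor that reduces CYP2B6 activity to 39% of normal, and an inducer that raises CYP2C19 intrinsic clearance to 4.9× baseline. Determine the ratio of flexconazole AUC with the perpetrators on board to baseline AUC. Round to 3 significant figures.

CYP2B6: 0.36 × 0.39 = 0.1404
CYP2C19: 0.5 × 4.9 = 2.45
Other: 0.14 (unchanged)
CL_new/CL_old = 0.1404 + 2.45 + 0.14 = 2.7304.
AUC ∝ 1/CL: fold-change = 1 / 2.7304 = 0.366.

0.366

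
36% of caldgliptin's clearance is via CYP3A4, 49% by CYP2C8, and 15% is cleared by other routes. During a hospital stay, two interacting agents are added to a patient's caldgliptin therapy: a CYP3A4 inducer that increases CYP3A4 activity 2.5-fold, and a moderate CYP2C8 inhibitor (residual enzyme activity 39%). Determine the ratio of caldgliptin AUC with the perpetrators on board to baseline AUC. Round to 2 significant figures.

0.81

CYP3A4: 0.36 × 2.5 = 0.9
CYP2C8: 0.49 × 0.39 = 0.1911
Other: 0.15 (unchanged)
Relative clearance = 0.9 + 0.1911 + 0.15 = 1.2411.
AUC ∝ 1/CL: fold-change = 1 / 1.2411 = 0.81.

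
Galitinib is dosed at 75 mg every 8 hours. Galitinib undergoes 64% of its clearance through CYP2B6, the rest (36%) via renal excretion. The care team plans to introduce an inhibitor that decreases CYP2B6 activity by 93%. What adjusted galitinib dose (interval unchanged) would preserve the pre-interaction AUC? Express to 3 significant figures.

The CYP2B6 pathway (64% of clearance) drops to 0.07× activity: 0.64 × 0.07 = 0.0448.
Non-CYP routes (36%) are unchanged.
New clearance relative to baseline: 0.0448 + 0.36 = 0.4048.
Exposure is unchanged when dose changes in proportion to clearance. New dose = 75 mg × 0.4048 = 30.4 mg.

30.4 mg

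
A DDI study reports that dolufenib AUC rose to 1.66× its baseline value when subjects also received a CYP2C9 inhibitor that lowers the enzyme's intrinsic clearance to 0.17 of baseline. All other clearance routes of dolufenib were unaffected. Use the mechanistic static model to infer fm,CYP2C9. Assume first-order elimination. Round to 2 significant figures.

Let x = fm,CYP2C9. Because AUC ∝ 1/CL, relative clearance fell to 1/1.66 = 0.6024.
Only the CYP2C9 route changed, so 0.6024 = x·0.17 + (1 − x), giving x = 0.48.

0.48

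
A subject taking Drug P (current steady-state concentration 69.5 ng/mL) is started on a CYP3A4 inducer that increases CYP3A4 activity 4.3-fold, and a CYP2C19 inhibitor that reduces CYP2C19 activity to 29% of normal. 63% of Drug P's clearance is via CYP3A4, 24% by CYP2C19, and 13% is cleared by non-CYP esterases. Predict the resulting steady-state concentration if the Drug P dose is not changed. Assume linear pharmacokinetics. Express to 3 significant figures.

The CYP3A4 pathway (63% of clearance) is boosted to 4.3× activity: 0.63 × 4.3 = 2.709.
The CYP2C19 pathway (24% of clearance) is reduced to 0.29× activity: 0.24 × 0.29 = 0.0696.
The remaining 13% of clearance is unaffected.
New clearance relative to baseline: 2.709 + 0.0696 + 0.13 = 2.9086.
New steady-state concentration = 69.5 / 2.9086 = 23.9 ng/mL (concentration scales inversely with clearance).

23.9 ng/mL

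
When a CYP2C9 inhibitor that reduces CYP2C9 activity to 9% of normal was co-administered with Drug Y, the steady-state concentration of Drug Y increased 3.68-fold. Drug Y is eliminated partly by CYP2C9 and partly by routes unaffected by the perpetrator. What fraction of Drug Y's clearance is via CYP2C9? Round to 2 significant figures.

0.80

Write x for the fraction cleared via CYP2C9. The observed steady-state concentration change means clearance fell to 1/3.68 = 0.2717 of baseline.
Setting x·0.09 + (1 − x) = 0.2717 and solving: x = (0.2717 − 1)/(0.09 − 1) = 0.80.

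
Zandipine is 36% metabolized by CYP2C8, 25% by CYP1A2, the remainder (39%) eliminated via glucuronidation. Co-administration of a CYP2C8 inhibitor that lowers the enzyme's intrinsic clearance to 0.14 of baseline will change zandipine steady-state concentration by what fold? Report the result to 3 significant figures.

1.45

CYP2C8: 0.36 × 0.14 = 0.0504
CYP1A2: 0.25 (unchanged)
Other: 0.39 (unchanged)
Relative clearance = 0.0504 + 0.25 + 0.39 = 0.6904.
Since steady-state concentration ∝ 1/CL, the ratio is 1 / 0.6904 = 1.45.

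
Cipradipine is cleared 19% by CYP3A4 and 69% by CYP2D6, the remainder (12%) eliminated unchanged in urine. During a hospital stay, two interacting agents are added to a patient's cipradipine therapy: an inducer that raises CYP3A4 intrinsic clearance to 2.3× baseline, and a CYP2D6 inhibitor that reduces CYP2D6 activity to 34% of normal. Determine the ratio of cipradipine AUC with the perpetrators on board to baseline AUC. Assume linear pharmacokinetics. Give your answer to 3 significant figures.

1.26

The CYP3A4 pathway (19% of clearance) rises to 2.3× activity: 0.19 × 2.3 = 0.437.
The CYP2D6 pathway (69% of clearance) drops to 0.34× activity: 0.69 × 0.34 = 0.2346.
Non-CYP routes (12%) are unchanged.
New clearance relative to baseline: 0.437 + 0.2346 + 0.12 = 0.7916.
Because AUC varies inversely with clearance, the combined effect is 1 / 0.7916 = 1.26.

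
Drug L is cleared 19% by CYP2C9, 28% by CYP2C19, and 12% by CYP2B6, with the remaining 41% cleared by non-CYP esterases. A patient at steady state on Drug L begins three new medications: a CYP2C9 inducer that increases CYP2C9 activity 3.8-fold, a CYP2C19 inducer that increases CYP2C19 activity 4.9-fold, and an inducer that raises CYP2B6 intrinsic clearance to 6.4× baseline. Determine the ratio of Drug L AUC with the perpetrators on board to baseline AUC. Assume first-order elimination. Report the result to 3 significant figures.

0.306

The CYP2C9 pathway (19% of clearance) rises to 3.8× activity: 0.19 × 3.8 = 0.722.
The CYP2C19 pathway (28% of clearance) rises to 4.9× activity: 0.28 × 4.9 = 1.372.
The CYP2B6 pathway (12% of clearance) increases to 6.4× activity: 0.12 × 6.4 = 0.768.
Non-CYP routes (41%) are unchanged.
New clearance relative to baseline: 0.722 + 1.372 + 0.768 + 0.41 = 3.272.
Because AUC varies inversely with clearance, the combined effect is 1 / 3.272 = 0.306.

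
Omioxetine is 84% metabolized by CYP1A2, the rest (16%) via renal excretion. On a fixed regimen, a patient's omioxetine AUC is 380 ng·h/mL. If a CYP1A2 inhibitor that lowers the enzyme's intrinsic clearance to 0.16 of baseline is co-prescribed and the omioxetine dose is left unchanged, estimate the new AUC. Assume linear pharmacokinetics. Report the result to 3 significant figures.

1.29 × 10³ ng·h/mL

CYP1A2: 0.84 × 0.16 = 0.1344
Other: 0.16 (unchanged)
Relative clearance = 0.1344 + 0.16 = 0.2944.
AUC ∝ 1/CL, so new value = 380 / 0.2944 = 1.29 × 10³ ng·h/mL.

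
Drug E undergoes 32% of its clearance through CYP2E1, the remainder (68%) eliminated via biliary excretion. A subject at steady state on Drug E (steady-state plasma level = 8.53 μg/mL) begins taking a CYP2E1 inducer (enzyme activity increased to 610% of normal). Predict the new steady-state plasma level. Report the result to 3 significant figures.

CYP2E1: 0.32 × 6.1 = 1.952
Other: 0.68 (unchanged)
CL_new/CL_old = 1.952 + 0.68 = 2.632.
With dosing unchanged, steady-state plasma level scales as 1/CL: 8.53 / 2.632 = 3.24 μg/mL.

3.24 μg/mL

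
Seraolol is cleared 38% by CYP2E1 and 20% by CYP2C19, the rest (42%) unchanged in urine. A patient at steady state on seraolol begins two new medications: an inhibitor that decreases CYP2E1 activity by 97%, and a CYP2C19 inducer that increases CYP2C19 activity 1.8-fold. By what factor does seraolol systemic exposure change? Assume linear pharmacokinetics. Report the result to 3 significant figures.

The CYP2E1 pathway (38% of clearance) is reduced to 0.03× activity: 0.38 × 0.03 = 0.0114.
The CYP2C19 pathway (20% of clearance) is boosted to 1.8× activity: 0.2 × 1.8 = 0.36.
Non-CYP routes (42%) are unchanged.
Relative clearance = 0.0114 + 0.36 + 0.42 = 0.7914.
Because systemic exposure varies inversely with clearance, the combined effect is 1 / 0.7914 = 1.26.

1.26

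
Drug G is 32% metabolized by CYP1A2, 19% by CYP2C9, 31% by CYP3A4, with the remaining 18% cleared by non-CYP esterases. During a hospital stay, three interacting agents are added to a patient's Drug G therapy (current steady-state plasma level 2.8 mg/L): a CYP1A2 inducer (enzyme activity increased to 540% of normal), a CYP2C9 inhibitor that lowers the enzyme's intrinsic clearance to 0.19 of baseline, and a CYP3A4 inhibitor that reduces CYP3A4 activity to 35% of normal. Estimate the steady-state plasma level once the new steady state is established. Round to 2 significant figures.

1.4 mg/L

The CYP1A2 pathway (32% of clearance) rises to 5.4× activity: 0.32 × 5.4 = 1.728.
The CYP2C9 pathway (19% of clearance) falls to 0.19× activity: 0.19 × 0.19 = 0.0361.
The CYP3A4 pathway (31% of clearance) is reduced to 0.35× activity: 0.31 × 0.35 = 0.1085.
Non-CYP routes (18%) are unchanged.
Relative clearance = 1.728 + 0.0361 + 0.1085 + 0.18 = 2.0526.
New steady-state plasma level = 2.8 / 2.0526 = 1.4 mg/L (concentration scales inversely with clearance).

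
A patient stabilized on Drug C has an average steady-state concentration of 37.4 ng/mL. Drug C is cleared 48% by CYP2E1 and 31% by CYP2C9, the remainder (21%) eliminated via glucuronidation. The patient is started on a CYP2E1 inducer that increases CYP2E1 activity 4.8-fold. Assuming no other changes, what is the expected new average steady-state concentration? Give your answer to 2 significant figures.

The CYP2E1 pathway (48% of clearance) is boosted to 4.8× activity: 0.48 × 4.8 = 2.304.
CYP2C9 (31%) and the residual 21% are unaffected.
CL_new/CL_old = 2.304 + 0.31 + 0.21 = 2.824.
Average steady-state concentration ∝ 1/CL, so new value = 37.4 / 2.824 = 13 ng/mL.

13 ng/mL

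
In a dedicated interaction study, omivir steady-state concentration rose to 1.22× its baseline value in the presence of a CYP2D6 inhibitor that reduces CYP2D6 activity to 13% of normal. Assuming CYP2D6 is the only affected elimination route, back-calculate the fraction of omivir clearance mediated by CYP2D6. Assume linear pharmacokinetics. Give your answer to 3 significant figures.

Call the CYP2D6 fraction fm. After the interaction, CL_new/CL_old = fm × 0.13 + (1 − fm).
Steady-state concentration ratio = 1 / (new CL fraction), so new CL fraction = 1 / 1.22 = 0.8197.
fm × 0.13 + 1 − fm = 0.8197  ⇒  fm × (0.13 − 1) = −0.1803  ⇒  fm = 0.207.

0.207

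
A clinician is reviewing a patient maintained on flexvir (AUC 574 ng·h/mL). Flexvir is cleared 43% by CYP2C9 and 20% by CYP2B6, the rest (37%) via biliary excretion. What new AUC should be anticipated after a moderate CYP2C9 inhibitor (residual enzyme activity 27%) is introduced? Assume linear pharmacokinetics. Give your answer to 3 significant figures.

The CYP2C9 pathway (43% of clearance) is reduced to 0.27× activity: 0.43 × 0.27 = 0.1161.
CYP2B6 (20%) and the residual 37% are unaffected.
New clearance relative to baseline: 0.1161 + 0.2 + 0.37 = 0.6861.
New AUC = baseline ÷ relative clearance = 574 / 0.6861 = 837 ng·h/mL.

837 ng·h/mL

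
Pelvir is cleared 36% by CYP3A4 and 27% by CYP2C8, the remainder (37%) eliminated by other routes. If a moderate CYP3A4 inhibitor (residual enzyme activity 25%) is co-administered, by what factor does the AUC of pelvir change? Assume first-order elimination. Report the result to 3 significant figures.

1.37

The CYP3A4 pathway (36% of clearance) is reduced to 0.25× activity: 0.36 × 0.25 = 0.09.
CYP2C8 (27%) and the residual 37% are unaffected.
New clearance relative to baseline: 0.09 + 0.27 + 0.37 = 0.73.
AUC ratio = CL_old/CL_new = 1 / 0.73 = 1.37.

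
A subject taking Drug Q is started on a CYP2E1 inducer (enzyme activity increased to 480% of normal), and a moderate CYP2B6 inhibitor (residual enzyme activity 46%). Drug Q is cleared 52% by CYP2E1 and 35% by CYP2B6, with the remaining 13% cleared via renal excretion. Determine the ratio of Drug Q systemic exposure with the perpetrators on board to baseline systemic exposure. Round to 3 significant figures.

The CYP2E1 pathway (52% of clearance) rises to 4.8× activity: 0.52 × 4.8 = 2.496.
The CYP2B6 pathway (35% of clearance) falls to 0.46× activity: 0.35 × 0.46 = 0.161.
The remaining 13% of clearance is unaffected.
CL_new/CL_old = 2.496 + 0.161 + 0.13 = 2.787.
Net systemic exposure ratio = 1 / 2.787 = 0.359.

0.359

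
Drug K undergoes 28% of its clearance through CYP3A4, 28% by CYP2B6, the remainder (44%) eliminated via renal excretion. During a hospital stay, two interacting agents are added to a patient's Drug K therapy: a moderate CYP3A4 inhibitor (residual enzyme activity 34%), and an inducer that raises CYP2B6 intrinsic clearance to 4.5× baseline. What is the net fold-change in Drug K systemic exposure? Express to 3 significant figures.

0.557

The CYP3A4 pathway (28% of clearance) falls to 0.34× activity: 0.28 × 0.34 = 0.0952.
The CYP2B6 pathway (28% of clearance) increases to 4.5× activity: 0.28 × 4.5 = 1.26.
The remaining 44% of clearance is unaffected.
CL_new/CL_old = 0.0952 + 1.26 + 0.44 = 1.7952.
Because systemic exposure varies inversely with clearance, the combined effect is 1 / 1.7952 = 0.557.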